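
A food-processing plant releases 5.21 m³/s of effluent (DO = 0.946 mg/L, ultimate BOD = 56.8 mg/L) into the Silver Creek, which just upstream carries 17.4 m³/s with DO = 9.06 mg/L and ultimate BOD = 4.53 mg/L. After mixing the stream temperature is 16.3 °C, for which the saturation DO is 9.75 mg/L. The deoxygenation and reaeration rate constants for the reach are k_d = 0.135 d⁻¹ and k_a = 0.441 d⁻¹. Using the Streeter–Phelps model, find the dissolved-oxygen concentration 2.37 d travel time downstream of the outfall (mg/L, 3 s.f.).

Mixed DO = (17.4×9.06 + 5.21×0.946)/(17.4+5.21) = 162.6/22.61 = 7.190 mg/L.
Mixed L₀ = (17.4×4.53 + 5.21×56.8)/(22.61) = 374.8/22.61 = 16.57 mg/L.
Initial deficit D₀ = C_s − DO₀ = 9.75 − 7.190 = 2.560 mg/L.
D(2.37) = [0.135×16.57/(0.441−0.135)](e^(−0.135×2.37) − e^(−0.441×2.37)) + 2.560 e^(−0.441×2.37)
= 7.312 × (0.7262 − 0.3516) + 2.560 × 0.3516 = 3.639 mg/L.
DO = 9.75 − 3.639 = 6.111 mg/L.

DO ≈ 6.11 mg/L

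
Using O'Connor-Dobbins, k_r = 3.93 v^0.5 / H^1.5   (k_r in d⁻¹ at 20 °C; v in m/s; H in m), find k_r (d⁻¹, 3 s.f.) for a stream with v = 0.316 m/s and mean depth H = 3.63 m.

k_r = 3.93 × 0.316^0.5 / 3.63^1.5 = 3.93 × 0.5621 / 6.916 = 0.3194 d⁻¹.

k_r ≈ 0.319 d⁻¹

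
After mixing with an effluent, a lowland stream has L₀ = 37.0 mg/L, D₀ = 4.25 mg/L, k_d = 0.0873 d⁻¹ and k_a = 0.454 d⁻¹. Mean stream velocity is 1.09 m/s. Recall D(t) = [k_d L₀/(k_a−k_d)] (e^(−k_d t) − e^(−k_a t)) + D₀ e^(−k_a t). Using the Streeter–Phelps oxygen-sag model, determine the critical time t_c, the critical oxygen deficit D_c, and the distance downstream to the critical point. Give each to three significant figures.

At the critical point dD/dt = 0, so k_d L₀ e^(−k_d t) = k_a D. Substituting D(t) from the Streeter–Phelps equation and solving for t gives
t_c = ln[(k_a/k_d)(1 − D₀(k_a−k_d)/(k_d L₀))] / (k_a−k_d).
Here k_a−k_d = 0.3667 d⁻¹ and 1 − D₀(k_a−k_d)/(k_d L₀) = 1 − 4.25×0.3667/(0.0873×37.0) = 0.5175, so
t_c = ln(5.200 × 0.5175) / 0.3667 = 0.9900 / 0.3667 = 2.700 d.
L(t_c) = L₀ e^(−k_d t_c) = 37.0 × 0.7900 = 29.23 mg/L, and at the critical point k_a D_c = k_d L, so D_c = (0.0873/0.454) × 29.23 = 5.621 mg/L.
x_c = v t_c = 1.09 m/s × 2.700 d × 86400 s/d = 254300 m ≈ 254 km.

t_c ≈ 2.70 d; D_c ≈ 5.62 mg/L; x_c ≈ 254 km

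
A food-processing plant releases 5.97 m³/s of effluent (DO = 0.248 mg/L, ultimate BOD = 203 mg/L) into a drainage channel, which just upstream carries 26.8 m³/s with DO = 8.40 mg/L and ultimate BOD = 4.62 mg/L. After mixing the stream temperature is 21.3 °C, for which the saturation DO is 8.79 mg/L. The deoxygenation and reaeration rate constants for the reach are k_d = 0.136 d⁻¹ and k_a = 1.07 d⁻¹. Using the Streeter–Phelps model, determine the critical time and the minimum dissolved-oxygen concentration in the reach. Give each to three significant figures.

t_c ≈ 1.80 d; minimum DO ≈ 4.74 mg/L

Mixed DO = (26.8×8.40 + 5.97×0.248)/(26.8+5.97) = 226.6/32.77 = 6.915 mg/L.
Mixed L₀ = (26.8×4.62 + 5.97×203)/(32.77) = 1336/32.77 = 40.76 mg/L.
Initial deficit D₀ = C_s − DO₀ = 8.79 − 6.915 = 1.875 mg/L.
t_c = (1/0.9340) ln[(1.07/0.136)(1 − 1.875×0.9340/(0.136×40.76))] = 1.071 × ln(5.382) = 1.802 d.
D_c = (0.136/1.07) × 40.76 × e^(−0.136×1.802) = 0.1271 × 40.76 × 0.7826 = 4.055 mg/L.
Minimum DO = 8.79 − 4.055 = 4.735 mg/L.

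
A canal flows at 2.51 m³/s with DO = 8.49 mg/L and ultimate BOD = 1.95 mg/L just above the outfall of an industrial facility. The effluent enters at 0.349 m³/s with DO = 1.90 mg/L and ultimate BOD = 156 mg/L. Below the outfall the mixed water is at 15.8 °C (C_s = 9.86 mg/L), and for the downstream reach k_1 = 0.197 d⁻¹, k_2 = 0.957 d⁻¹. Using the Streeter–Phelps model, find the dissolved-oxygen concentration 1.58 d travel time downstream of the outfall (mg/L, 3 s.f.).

Mixed DO = (2.51×8.49 + 0.349×1.90)/(2.51+0.349) = 21.97/2.859 = 7.686 mg/L.
Mixed L₀ = (2.51×1.95 + 0.349×156)/(2.859) = 59.34/2.859 = 20.75 mg/L.
Initial deficit D₀ = C_s − DO₀ = 9.86 − 7.686 = 2.174 mg/L.
D(1.58) = [0.197×20.75/(0.957−0.197)](e^(−0.197×1.58) − e^(−0.957×1.58)) + 2.174 e^(−0.957×1.58)
= 5.380 × (0.7325 − 0.2205) + 2.174 × 0.2205 = 3.234 mg/L.
DO = 9.86 − 3.234 = 6.626 mg/L.

DO ≈ 6.63 mg/L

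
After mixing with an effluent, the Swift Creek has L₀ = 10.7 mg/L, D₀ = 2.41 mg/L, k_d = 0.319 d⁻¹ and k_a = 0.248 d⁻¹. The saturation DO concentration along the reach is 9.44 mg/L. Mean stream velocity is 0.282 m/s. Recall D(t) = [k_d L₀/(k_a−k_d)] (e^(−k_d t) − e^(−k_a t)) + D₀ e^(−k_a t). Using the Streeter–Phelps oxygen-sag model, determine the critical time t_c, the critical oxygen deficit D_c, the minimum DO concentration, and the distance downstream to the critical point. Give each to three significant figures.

At the critical point dD/dt = 0, so k_d L₀ e^(−k_d t) = k_a D. Substituting D(t) from the Streeter–Phelps equation and solving for t gives
t_c = ln[(k_a/k_d)(1 − D₀(k_a−k_d)/(k_d L₀))] / (k_a−k_d).
Here k_a−k_d = -0.07100 d⁻¹ and 1 − D₀(k_a−k_d)/(k_d L₀) = 1 − 2.41×-0.07100/(0.319×10.7) = 1.050, so
t_c = ln(0.7774 × 1.050) / -0.07100 = -0.2028 / -0.07100 = 2.857 d.
D_c = (k_d/k_a) L₀ e^(−k_d t_c) = (0.319/0.248) × 10.7 × e^(−0.319×2.857) = 1.286 × 10.7 × 0.4020 = 5.532 mg/L.
Minimum DO = C_s − D_c = 9.44 − 5.532 = 3.908 mg/L.
x_c = v t_c = 0.282 m/s × 2.857 d × 86400 s/d = 69610 m ≈ 69.6 km.

t_c ≈ 2.86 d; D_c ≈ 5.53 mg/L; min DO ≈ 3.91 mg/L; x_c ≈ 69.6 km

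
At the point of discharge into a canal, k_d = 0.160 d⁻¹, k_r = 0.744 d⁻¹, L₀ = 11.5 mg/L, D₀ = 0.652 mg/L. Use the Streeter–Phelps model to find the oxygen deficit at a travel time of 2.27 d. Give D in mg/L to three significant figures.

D ≈ 1.73 mg/L

k_d L₀/(k_r−k_d) = 0.160×11.5/(0.744−0.160) = 1.840/0.5840 = 3.151 mg/L.
e^(−k_d t) = e^(−0.160×2.270) = 0.6954; e^(−k_r t) = e^(−0.744×2.270) = 0.1847.
D = 3.151 × (0.6954 − 0.1847) + 0.652 × 0.1847 = 1.609 + 0.1204 = 1.730 mg/L.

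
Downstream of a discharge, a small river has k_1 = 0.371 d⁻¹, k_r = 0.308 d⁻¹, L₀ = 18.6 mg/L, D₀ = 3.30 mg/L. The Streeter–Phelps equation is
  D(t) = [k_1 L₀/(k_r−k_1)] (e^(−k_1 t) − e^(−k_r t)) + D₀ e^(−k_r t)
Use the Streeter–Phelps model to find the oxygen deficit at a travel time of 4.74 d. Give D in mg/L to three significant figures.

k_1 L₀/(k_r−k_1) = 0.371×18.6/(0.308−0.371) = 6.901/-0.06300 = -109.5 mg/L.
e^(−k_1 t) = e^(−0.371×4.740) = 0.1723; e^(−k_r t) = e^(−0.308×4.740) = 0.2323.
D = -109.5 × (0.1723 − 0.2323) + 3.30 × 0.2323 = 6.567 + 0.7664 = 7.334 mg/L.

D ≈ 7.33 mg/L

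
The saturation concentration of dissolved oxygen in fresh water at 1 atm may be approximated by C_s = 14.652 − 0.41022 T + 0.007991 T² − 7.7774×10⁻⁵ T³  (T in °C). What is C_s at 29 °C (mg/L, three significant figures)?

C_s = 14.652 − 0.41022×29 + 0.007991×29² − 7.7774×10⁻⁵×29³ = 7.579 mg/L.

C_s ≈ 7.58 mg/L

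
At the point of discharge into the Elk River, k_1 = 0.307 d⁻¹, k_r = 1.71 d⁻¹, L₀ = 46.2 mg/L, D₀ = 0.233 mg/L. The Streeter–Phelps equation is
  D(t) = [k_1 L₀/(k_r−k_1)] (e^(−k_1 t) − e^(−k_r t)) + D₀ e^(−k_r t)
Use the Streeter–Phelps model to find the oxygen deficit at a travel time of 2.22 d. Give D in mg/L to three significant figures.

k_1 L₀/(k_r−k_1) = 0.307×46.2/(1.71−0.307) = 14.18/1.403 = 10.11 mg/L.
e^(−k_1 t) = e^(−0.307×2.220) = 0.5058; e^(−k_r t) = e^(−1.71×2.220) = 0.02246.
D = 10.11 × (0.5058 − 0.02246) + 0.233 × 0.02246 = 4.887 + 0.005232 = 4.892 mg/L.

D ≈ 4.89 mg/L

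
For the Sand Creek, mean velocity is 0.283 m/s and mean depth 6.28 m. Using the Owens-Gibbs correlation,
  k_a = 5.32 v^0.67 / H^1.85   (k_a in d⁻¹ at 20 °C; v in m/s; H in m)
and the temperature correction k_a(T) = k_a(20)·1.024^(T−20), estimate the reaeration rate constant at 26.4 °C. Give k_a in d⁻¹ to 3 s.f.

k_a ≈ 0.0888 d⁻¹

k_a(20) = 5.32 × 0.283^0.67 / 6.28^1.85 = 5.32 × 0.4292 / 29.94 = 0.07628 d⁻¹.
k_a(26.4) = 0.07628 × 1.024^(26.4−20) = 0.07628 × 1.164 = 0.08878 d⁻¹.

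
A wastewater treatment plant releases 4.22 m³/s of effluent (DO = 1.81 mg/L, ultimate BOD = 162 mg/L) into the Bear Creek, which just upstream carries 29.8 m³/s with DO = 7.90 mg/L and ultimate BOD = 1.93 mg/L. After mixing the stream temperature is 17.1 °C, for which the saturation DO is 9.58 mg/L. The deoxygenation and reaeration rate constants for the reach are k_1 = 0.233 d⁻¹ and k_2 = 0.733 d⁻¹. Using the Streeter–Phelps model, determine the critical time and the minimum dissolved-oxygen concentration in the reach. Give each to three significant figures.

t_c ≈ 1.74 d; minimum DO ≈ 4.97 mg/L

Mixed DO = (29.8×7.90 + 4.22×1.81)/(29.8+4.22) = 243.1/34.02 = 7.145 mg/L.
Mixed L₀ = (29.8×1.93 + 4.22×162)/(34.02) = 741.2/34.02 = 21.79 mg/L.
Initial deficit D₀ = C_s − DO₀ = 9.58 − 7.145 = 2.435 mg/L.
t_c = (1/0.5000) ln[(0.733/0.233)(1 − 2.435×0.5000/(0.233×21.79))] = 2.000 × ln(2.391) = 1.744 d.
D_c = (0.233/0.733) × 21.79 × e^(−0.233×1.744) = 0.3179 × 21.79 × 0.6661 = 4.613 mg/L.
Minimum DO = 9.58 − 4.613 = 4.967 mg/L.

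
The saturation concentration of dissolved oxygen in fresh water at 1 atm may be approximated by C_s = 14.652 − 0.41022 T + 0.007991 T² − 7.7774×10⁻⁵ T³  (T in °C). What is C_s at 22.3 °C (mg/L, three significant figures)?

C_s = 14.652 − 0.41022×22.3 + 0.007991×22.3² − 7.7774×10⁻⁵×22.3³ = 8.615 mg/L.

C_s ≈ 8.62 mg/L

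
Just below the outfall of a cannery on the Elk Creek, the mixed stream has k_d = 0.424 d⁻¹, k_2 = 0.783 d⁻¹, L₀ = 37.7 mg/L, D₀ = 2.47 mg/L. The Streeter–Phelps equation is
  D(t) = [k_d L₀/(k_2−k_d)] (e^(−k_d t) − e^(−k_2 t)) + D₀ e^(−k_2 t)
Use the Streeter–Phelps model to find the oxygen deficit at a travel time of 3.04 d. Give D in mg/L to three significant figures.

D ≈ 8.38 mg/L

k_d L₀/(k_2−k_d) = 0.424×37.7/(0.783−0.424) = 15.98/0.3590 = 44.53 mg/L.
e^(−k_d t) = e^(−0.424×3.040) = 0.2756; e^(−k_2 t) = e^(−0.783×3.040) = 0.09252.
D = 44.53 × (0.2756 − 0.09252) + 2.47 × 0.09252 = 8.150 + 0.2285 = 8.378 mg/L.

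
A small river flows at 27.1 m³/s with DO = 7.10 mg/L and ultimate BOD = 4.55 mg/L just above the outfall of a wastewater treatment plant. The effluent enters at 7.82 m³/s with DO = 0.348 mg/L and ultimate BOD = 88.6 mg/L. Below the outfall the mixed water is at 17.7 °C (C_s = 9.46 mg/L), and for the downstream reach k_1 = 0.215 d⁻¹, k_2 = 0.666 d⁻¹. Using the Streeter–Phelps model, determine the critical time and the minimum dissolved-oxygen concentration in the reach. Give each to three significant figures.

t_c ≈ 1.56 d; minimum DO ≈ 4.07 mg/L

Mixed DO = (27.1×7.10 + 7.82×0.348)/(27.1+7.82) = 195.1/34.92 = 5.588 mg/L.
Mixed L₀ = (27.1×4.55 + 7.82×88.6)/(34.92) = 816.2/34.92 = 23.37 mg/L.
Initial deficit D₀ = C_s − DO₀ = 9.46 − 5.588 = 3.872 mg/L.
t_c = (1/0.4510) ln[(0.666/0.215)(1 − 3.872×0.4510/(0.215×23.37))] = 2.217 × ln(2.021) = 1.560 d.
D_c = (0.215/0.666) × 23.37 × e^(−0.215×1.560) = 0.3228 × 23.37 × 0.7150 = 5.395 mg/L.
Minimum DO = 9.46 − 5.395 = 4.065 mg/L.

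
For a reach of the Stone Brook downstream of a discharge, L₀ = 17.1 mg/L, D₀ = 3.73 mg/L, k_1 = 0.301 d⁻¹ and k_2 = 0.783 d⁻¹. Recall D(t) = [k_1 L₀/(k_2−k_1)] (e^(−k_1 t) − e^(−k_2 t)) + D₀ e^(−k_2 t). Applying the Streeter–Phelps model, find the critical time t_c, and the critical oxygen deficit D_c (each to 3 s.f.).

t_c ≈ 1.09 d; D_c ≈ 4.73 mg/L

At the critical point dD/dt = 0, so k_1 L₀ e^(−k_1 t) = k_2 D. Substituting D(t) from the Streeter–Phelps equation and solving for t gives
t_c = ln[(k_2/k_1)(1 − D₀(k_2−k_1)/(k_1 L₀))] / (k_2−k_1).
Here k_2−k_1 = 0.4820 d⁻¹ and 1 − D₀(k_2−k_1)/(k_1 L₀) = 1 − 3.73×0.4820/(0.301×17.1) = 0.6507, so
t_c = ln(2.601 × 0.6507) / 0.4820 = 0.5263 / 0.4820 = 1.092 d.
D_c = (k_1/k_2) L₀ e^(−k_1 t_c) = (0.301/0.783) × 17.1 × e^(−0.301×1.092) = 0.3844 × 17.1 × 0.7199 = 4.732 mg/L.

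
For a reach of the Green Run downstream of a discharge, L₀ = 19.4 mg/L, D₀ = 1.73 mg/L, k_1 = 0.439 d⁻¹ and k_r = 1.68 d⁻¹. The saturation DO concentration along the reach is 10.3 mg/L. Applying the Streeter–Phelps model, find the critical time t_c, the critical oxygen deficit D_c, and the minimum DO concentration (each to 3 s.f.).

t_c ≈ 0.847 d; D_c ≈ 3.49 mg/L; min DO ≈ 6.81 mg/L

At the critical point dD/dt = 0, so k_1 L₀ e^(−k_1 t) = k_r D. Substituting D(t) from the Streeter–Phelps equation and solving for t gives
t_c = ln[(k_r/k_1)(1 − D₀(k_r−k_1)/(k_1 L₀))] / (k_r−k_1).
Here k_r−k_1 = 1.241 d⁻¹ and 1 − D₀(k_r−k_1)/(k_1 L₀) = 1 − 1.73×1.241/(0.439×19.4) = 0.7479, so
t_c = ln(3.827 × 0.7479) / 1.241 = 1.052 / 1.241 = 0.8474 d.
L(t_c) = L₀ e^(−k_1 t_c) = 19.4 × 0.6894 = 13.37 mg/L, and at the critical point k_r D_c = k_1 L, so D_c = (0.439/1.68) × 13.37 = 3.495 mg/L.
Minimum DO = C_s − D_c = 10.3 − 3.495 = 6.805 mg/L.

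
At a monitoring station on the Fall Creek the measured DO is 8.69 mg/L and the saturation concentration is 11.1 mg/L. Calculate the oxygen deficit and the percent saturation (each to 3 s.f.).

D = C_s − C = 11.1 − 8.69 = 2.41 mg/L.
% saturation = 8.69/11.1 × 100 = 78.3 %.

D ≈ 2.41 mg/L; 78.3 % saturation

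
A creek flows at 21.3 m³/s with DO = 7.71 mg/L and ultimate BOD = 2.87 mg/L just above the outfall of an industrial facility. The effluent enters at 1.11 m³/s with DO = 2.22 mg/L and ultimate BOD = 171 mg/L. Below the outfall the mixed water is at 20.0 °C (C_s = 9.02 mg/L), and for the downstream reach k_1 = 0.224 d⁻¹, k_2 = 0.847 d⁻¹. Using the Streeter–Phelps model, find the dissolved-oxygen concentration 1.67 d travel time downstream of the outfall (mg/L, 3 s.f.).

Mixed DO = (21.3×7.71 + 1.11×2.22)/(21.3+1.11) = 166.7/22.41 = 7.438 mg/L.
Mixed L₀ = (21.3×2.87 + 1.11×171)/(22.41) = 250.9/22.41 = 11.20 mg/L.
Initial deficit D₀ = C_s − DO₀ = 9.02 − 7.438 = 1.582 mg/L.
D(1.67) = [0.224×11.20/(0.847−0.224)](e^(−0.224×1.67) − e^(−0.847×1.67)) + 1.582 e^(−0.847×1.67)
= 4.026 × (0.6879 − 0.2430) + 1.582 × 0.2430 = 2.176 mg/L.
DO = 9.02 − 2.176 = 6.844 mg/L.

DO ≈ 6.84 mg/L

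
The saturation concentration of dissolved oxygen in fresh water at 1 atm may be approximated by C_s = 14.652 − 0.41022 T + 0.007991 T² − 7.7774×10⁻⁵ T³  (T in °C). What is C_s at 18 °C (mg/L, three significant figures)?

C_s = 14.652 − 0.41022×18 + 0.007991×18² − 7.7774×10⁻⁵×18³ = 9.404 mg/L.

C_s ≈ 9.40 mg/L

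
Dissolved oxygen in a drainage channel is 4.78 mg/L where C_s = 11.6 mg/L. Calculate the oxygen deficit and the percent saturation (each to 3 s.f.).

D ≈ 6.82 mg/L; 41.2 % saturation

D = C_s − C = 11.6 − 4.78 = 6.82 mg/L.
% saturation = 4.78/11.6 × 100 = 41.2 %.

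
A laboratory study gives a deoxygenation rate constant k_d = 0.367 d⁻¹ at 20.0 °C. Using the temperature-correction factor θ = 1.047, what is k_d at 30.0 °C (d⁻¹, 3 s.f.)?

k_d(T₂) = k_d(T₁) · θ^(T₂−T₁) = 0.367 × 1.047^(30.0−20.0)
= 0.367 × 1.047^10.0 = 0.367 × 1.583 = 0.5809 d⁻¹.

k_d ≈ 0.581 d⁻¹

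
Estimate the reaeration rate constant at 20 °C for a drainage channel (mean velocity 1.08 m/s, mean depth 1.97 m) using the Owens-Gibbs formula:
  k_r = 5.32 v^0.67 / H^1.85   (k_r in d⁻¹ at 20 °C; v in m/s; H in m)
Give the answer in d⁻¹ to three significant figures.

k_r = 5.32 × 1.08^0.67 / 1.97^1.85 = 5.32 × 1.053 / 3.506 = 1.598 d⁻¹.

k_r ≈ 1.60 d⁻¹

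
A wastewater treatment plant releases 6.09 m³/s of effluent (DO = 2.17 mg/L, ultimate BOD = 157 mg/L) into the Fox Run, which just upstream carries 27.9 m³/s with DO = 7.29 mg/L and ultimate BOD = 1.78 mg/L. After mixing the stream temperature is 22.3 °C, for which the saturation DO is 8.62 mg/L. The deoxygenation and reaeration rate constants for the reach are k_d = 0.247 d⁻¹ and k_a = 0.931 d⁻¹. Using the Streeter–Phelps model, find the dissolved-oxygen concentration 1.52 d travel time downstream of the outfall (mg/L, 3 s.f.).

DO ≈ 3.33 mg/L

Mixed DO = (27.9×7.29 + 6.09×2.17)/(27.9+6.09) = 216.6/33.99 = 6.373 mg/L.
Mixed L₀ = (27.9×1.78 + 6.09×157)/(33.99) = 1006/33.99 = 29.59 mg/L.
Initial deficit D₀ = C_s − DO₀ = 8.62 − 6.373 = 2.247 mg/L.
D(1.52) = [0.247×29.59/(0.931−0.247)](e^(−0.247×1.52) − e^(−0.931×1.52)) + 2.247 e^(−0.931×1.52)
= 10.69 × (0.6870 − 0.2429) + 2.247 × 0.2429 = 5.291 mg/L.
DO = 8.62 − 5.291 = 3.329 mg/L.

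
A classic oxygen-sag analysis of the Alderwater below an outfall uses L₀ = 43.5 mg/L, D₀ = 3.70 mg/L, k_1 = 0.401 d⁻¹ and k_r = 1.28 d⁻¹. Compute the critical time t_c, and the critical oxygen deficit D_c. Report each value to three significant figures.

t_c ≈ 1.09 d; D_c ≈ 8.82 mg/L

t_c = [1/(k_r−k_1)] ln[(k_r/k_1)(1 − D₀(k_r−k_1)/(k_1 L₀))]
= [1/(1.28−0.401)] ln[(1.28/0.401)(1 − 3.70×0.8790/(0.401×43.5))]
= (1/0.8790) ln[3.192 × 0.8136] = 1.138 × ln(2.597) = 1.138 × 0.9543 = 1.086 d.
D_c = (k_1/k_r) L₀ e^(−k_1 t_c) = (0.401/1.28) × 43.5 × e^(−0.401×1.086) = 0.3133 × 43.5 × 0.6470 = 8.818 mg/L.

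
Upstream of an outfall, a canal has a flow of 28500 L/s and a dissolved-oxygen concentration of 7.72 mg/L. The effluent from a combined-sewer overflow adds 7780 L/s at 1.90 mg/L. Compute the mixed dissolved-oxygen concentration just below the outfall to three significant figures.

6.47 mg/L

Flow-weighted mixing: C = (Q_r C_r + Q_w C_w)/(Q_r + Q_w)
= (28500×7.72 + 7780×1.90)/(28500 + 7780) = 234800/36280 = 6.472 mg/L.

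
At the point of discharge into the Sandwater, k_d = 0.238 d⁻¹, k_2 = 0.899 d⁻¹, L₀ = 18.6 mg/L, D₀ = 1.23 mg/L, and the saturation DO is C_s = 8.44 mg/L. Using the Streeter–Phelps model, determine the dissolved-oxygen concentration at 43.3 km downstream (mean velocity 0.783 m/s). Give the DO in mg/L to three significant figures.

DO ≈ 5.76 mg/L

Travel time t = x/v = 43.3 km / (0.783 m/s) = 43300 m / 0.783 m/s = 55300 s = 0.6400 d.
k_d L₀/(k_2−k_d) = 0.238×18.6/(0.899−0.238) = 4.427/0.6610 = 6.697 mg/L.
e^(−k_d t) = e^(−0.238×0.6400) = 0.8587; e^(−k_2 t) = e^(−0.899×0.6400) = 0.5625.
D = 6.697 × (0.8587 − 0.5625) + 1.23 × 0.5625 = 1.984 + 0.6918 = 2.676 mg/L.
DO = C_s − D = 8.44 − 2.676 = 5.764 mg/L.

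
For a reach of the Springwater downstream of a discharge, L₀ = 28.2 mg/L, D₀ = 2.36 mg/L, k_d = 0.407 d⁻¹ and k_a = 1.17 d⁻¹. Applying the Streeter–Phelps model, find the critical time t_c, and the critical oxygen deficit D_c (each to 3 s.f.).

With k_a/k_d = 2.875 and 1 − D₀(k_a−k_d)/(k_d L₀) = 0.8431,
t_c = ln(2.875 × 0.8431) / (1.17 − 0.407) = ln(2.424) / 0.7630 = 0.8853/0.7630 = 1.160 d.
D_c = (k_d/k_a) L₀ e^(−k_d t_c) = (0.407/1.17) × 28.2 × e^(−0.407×1.160) = 0.3479 × 28.2 × 0.6236 = 6.117 mg/L.

t_c ≈ 1.16 d; D_c ≈ 6.12 mg/L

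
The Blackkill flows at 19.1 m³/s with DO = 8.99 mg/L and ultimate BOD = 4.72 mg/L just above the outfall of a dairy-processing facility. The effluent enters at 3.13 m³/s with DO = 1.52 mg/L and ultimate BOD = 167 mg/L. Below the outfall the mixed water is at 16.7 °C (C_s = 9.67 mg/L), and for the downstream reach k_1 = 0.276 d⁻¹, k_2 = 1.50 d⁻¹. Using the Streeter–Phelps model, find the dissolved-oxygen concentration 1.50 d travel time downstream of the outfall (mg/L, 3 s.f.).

Mixed DO = (19.1×8.99 + 3.13×1.52)/(19.1+3.13) = 176.5/22.23 = 7.938 mg/L.
Mixed L₀ = (19.1×4.72 + 3.13×167)/(22.23) = 612.9/22.23 = 27.57 mg/L.
Initial deficit D₀ = C_s − DO₀ = 9.67 − 7.938 = 1.732 mg/L.
D(1.50) = [0.276×27.57/(1.50−0.276)](e^(−0.276×1.50) − e^(−1.50×1.50)) + 1.732 e^(−1.50×1.50)
= 6.217 × (0.6610 − 0.1054) + 1.732 × 0.1054 = 3.636 mg/L.
DO = 9.67 − 3.636 = 6.034 mg/L.

DO ≈ 6.03 mg/L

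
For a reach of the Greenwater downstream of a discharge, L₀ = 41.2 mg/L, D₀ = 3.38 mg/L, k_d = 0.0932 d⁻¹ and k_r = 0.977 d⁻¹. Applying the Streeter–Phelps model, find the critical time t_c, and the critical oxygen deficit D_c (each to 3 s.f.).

At the critical point dD/dt = 0, so k_d L₀ e^(−k_d t) = k_r D. Substituting D(t) from the Streeter–Phelps equation and solving for t gives
t_c = ln[(k_r/k_d)(1 − D₀(k_r−k_d)/(k_d L₀))] / (k_r−k_d).
Here k_r−k_d = 0.8838 d⁻¹ and 1 − D₀(k_r−k_d)/(k_d L₀) = 1 − 3.38×0.8838/(0.0932×41.2) = 0.2220, so
t_c = ln(10.48 × 0.2220) / 0.8838 = 0.8448 / 0.8838 = 0.9559 d.
L(t_c) = L₀ e^(−k_d t_c) = 41.2 × 0.9148 = 37.69 mg/L, and at the critical point k_r D_c = k_d L, so D_c = (0.0932/0.977) × 37.69 = 3.595 mg/L.

t_c ≈ 0.956 d; D_c ≈ 3.60 mg/L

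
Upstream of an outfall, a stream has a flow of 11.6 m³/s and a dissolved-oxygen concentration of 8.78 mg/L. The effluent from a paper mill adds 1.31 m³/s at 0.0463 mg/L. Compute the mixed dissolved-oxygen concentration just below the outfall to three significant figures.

7.89 mg/L

Flow-weighted mixing: C = (Q_r C_r + Q_w C_w)/(Q_r + Q_w)
= (11.6×8.78 + 1.31×0.0463)/(11.6 + 1.31) = 101.9/12.91 = 7.894 mg/L.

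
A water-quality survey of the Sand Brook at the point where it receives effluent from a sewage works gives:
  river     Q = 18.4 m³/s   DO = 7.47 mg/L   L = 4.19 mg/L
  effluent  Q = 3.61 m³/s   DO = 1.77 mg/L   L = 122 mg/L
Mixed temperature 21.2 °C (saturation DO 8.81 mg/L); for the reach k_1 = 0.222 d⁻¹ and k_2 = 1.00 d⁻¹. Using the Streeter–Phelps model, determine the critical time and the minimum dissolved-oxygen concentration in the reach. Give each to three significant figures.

t_c ≈ 1.40 d; minimum DO ≈ 4.99 mg/L

Mixed DO = (18.4×7.47 + 3.61×1.77)/(18.4+3.61) = 143.8/22.01 = 6.535 mg/L.
Mixed L₀ = (18.4×4.19 + 3.61×122)/(22.01) = 517.5/22.01 = 23.51 mg/L.
Initial deficit D₀ = C_s − DO₀ = 8.81 − 6.535 = 2.275 mg/L.
t_c = (1/0.7780) ln[(1.00/0.222)(1 − 2.275×0.7780/(0.222×23.51))] = 1.285 × ln(2.977) = 1.402 d.
D_c = (0.222/1.00) × 23.51 × e^(−0.222×1.402) = 0.2220 × 23.51 × 0.7325 = 3.823 mg/L.
Minimum DO = 8.81 − 3.823 = 4.987 mg/L.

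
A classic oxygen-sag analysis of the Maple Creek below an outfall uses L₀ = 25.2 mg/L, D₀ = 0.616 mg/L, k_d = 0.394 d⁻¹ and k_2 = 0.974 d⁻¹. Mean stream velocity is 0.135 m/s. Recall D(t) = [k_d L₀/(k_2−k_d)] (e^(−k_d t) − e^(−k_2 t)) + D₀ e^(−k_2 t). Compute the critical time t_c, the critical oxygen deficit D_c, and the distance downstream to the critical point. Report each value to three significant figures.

t_c ≈ 1.50 d; D_c ≈ 5.65 mg/L; x_c ≈ 17.5 km

With k_2/k_d = 2.472 and 1 − D₀(k_2−k_d)/(k_d L₀) = 0.9640,
t_c = ln(2.472 × 0.9640) / (0.974 − 0.394) = ln(2.383) / 0.5800 = 0.8684/0.5800 = 1.497 d.
L(t_c) = L₀ e^(−k_d t_c) = 25.2 × 0.5544 = 13.97 mg/L, and at the critical point k_2 D_c = k_d L, so D_c = (0.394/0.974) × 13.97 = 5.651 mg/L.
x_c = v t_c = 0.135 m/s × 1.497 d × 86400 s/d = 17460 m ≈ 17.5 km.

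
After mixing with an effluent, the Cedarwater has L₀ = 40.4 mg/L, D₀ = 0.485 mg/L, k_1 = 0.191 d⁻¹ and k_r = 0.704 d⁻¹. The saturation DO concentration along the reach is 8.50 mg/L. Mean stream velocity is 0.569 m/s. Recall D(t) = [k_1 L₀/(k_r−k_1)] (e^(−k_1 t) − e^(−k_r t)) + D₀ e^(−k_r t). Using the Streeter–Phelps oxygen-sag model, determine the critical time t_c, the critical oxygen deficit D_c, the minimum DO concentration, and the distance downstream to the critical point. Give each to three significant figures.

t_c = [1/(k_r−k_1)] ln[(k_r/k_1)(1 − D₀(k_r−k_1)/(k_1 L₀))]
= [1/(0.704−0.191)] ln[(0.704/0.191)(1 − 0.485×0.5130/(0.191×40.4))]
= (1/0.5130) ln[3.686 × 0.9678] = 1.949 × ln(3.567) = 1.949 × 1.272 = 2.479 d.
D_c = (k_1/k_r) L₀ e^(−k_1 t_c) = (0.191/0.704) × 40.4 × e^(−0.191×2.479) = 0.2713 × 40.4 × 0.6228 = 6.827 mg/L.
Minimum DO = C_s − D_c = 8.50 − 6.827 = 1.673 mg/L.
x_c = v t_c = 0.569 m/s × 2.479 d × 86400 s/d = 121900 m ≈ 122 km.

t_c ≈ 2.48 d; D_c ≈ 6.83 mg/L; min DO ≈ 1.67 mg/L; x_c ≈ 122 km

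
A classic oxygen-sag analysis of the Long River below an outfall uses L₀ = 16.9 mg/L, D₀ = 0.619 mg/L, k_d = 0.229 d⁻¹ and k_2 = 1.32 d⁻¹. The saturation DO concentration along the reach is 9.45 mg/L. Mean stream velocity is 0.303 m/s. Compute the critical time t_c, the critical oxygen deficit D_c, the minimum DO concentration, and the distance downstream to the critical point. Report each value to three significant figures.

t_c ≈ 1.43 d; D_c ≈ 2.11 mg/L; min DO ≈ 7.34 mg/L; x_c ≈ 37.4 km

t_c = [1/(k_2−k_d)] ln[(k_2/k_d)(1 − D₀(k_2−k_d)/(k_d L₀))]
= [1/(1.32−0.229)] ln[(1.32/0.229)(1 − 0.619×1.091/(0.229×16.9))]
= (1/1.091) ln[5.764 × 0.8255] = 0.9166 × ln(4.758) = 0.9166 × 1.560 = 1.430 d.
D_c = (k_d/k_2) L₀ e^(−k_d t_c) = (0.229/1.32) × 16.9 × e^(−0.229×1.430) = 0.1735 × 16.9 × 0.7208 = 2.113 mg/L.
Minimum DO = C_s − D_c = 9.45 − 2.113 = 7.337 mg/L.
x_c = v t_c = 0.303 m/s × 1.430 d × 86400 s/d = 37430 m ≈ 37.4 km.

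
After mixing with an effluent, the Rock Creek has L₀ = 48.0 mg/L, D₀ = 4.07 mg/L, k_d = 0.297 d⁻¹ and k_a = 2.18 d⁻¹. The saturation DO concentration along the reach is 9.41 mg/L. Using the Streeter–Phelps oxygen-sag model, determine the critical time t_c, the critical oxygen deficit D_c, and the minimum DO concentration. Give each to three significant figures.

t_c = [1/(k_a−k_d)] ln[(k_a/k_d)(1 − D₀(k_a−k_d)/(k_d L₀))]
= [1/(2.18−0.297)] ln[(2.18/0.297)(1 − 4.07×1.883/(0.297×48.0))]
= (1/1.883) ln[7.340 × 0.4624] = 0.5311 × ln(3.394) = 0.5311 × 1.222 = 0.6490 d.
L(t_c) = L₀ e^(−k_d t_c) = 48.0 × 0.8247 = 39.58 mg/L, and at the critical point k_a D_c = k_d L, so D_c = (0.297/2.18) × 39.58 = 5.393 mg/L.
Minimum DO = C_s − D_c = 9.41 − 5.393 = 4.017 mg/L.

t_c ≈ 0.649 d; D_c ≈ 5.39 mg/L; min DO ≈ 4.02 mg/L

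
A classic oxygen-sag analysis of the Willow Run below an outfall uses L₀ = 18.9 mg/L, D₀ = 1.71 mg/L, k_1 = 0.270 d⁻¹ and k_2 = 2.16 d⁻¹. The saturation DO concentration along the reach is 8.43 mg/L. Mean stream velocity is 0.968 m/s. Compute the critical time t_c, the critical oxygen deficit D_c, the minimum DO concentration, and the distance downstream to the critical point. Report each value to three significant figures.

t_c ≈ 0.569 d; D_c ≈ 2.03 mg/L; min DO ≈ 6.40 mg/L; x_c ≈ 47.6 km

With k_2/k_1 = 8.000 and 1 − D₀(k_2−k_1)/(k_1 L₀) = 0.3667,
t_c = ln(8.000 × 0.3667) / (2.16 − 0.270) = ln(2.933) / 1.890 = 1.076/1.890 = 0.5694 d.
D_c = (k_1/k_2) L₀ e^(−k_1 t_c) = (0.270/2.16) × 18.9 × e^(−0.270×0.5694) = 0.1250 × 18.9 × 0.8575 = 2.026 mg/L.
Minimum DO = C_s − D_c = 8.43 − 2.026 = 6.404 mg/L.
x_c = v t_c = 0.968 m/s × 0.5694 d × 86400 s/d = 47620 m ≈ 47.6 km.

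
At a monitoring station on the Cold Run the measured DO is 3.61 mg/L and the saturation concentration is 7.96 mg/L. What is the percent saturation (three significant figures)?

% saturation = C/C_s × 100 = 3.61/7.96 × 100 = 45.4 %.

45.4 % saturation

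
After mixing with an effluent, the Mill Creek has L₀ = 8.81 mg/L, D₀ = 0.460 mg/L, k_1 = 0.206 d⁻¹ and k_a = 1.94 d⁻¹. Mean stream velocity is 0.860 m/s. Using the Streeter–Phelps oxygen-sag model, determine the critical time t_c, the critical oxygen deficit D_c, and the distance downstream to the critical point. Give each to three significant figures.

t_c ≈ 0.959 d; D_c ≈ 0.768 mg/L; x_c ≈ 71.3 km

With k_a/k_1 = 9.417 and 1 − D₀(k_a−k_1)/(k_1 L₀) = 0.5605,
t_c = ln(9.417 × 0.5605) / (1.94 − 0.206) = ln(5.278) / 1.734 = 1.664/1.734 = 0.9594 d.
D_c = (k_1/k_a) L₀ e^(−k_1 t_c) = (0.206/1.94) × 8.81 × e^(−0.206×0.9594) = 0.1062 × 8.81 × 0.8207 = 0.7677 mg/L.
x_c = v t_c = 0.860 m/s × 0.9594 d × 86400 s/d = 71290 m ≈ 71.3 km.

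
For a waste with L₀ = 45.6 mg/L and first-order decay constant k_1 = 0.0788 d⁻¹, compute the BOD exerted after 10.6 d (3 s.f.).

y ≈ 25.8 mg/L

y_t = L₀(1 − e^(−k_1 t)) = 45.6 × (1 − e^(−0.0788×10.6))
= 45.6 × (1 − 0.4338) = 45.6 × 0.5662 = 25.82 mg/L.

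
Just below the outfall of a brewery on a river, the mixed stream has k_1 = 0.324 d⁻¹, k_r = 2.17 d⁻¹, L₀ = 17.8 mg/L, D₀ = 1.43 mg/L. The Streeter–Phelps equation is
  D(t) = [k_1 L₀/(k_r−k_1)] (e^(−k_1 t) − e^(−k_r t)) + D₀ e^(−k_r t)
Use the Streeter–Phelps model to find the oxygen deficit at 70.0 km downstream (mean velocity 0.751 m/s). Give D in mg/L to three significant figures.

Travel time t = x/v = 70.0 km / (0.751 m/s) = 70000 m / 0.751 m/s = 93210 s = 1.079 d.
k_1 L₀/(k_r−k_1) = 0.324×17.8/(2.17−0.324) = 5.767/1.846 = 3.124 mg/L.
e^(−k_1 t) = e^(−0.324×1.079) = 0.7050; e^(−k_r t) = e^(−2.17×1.079) = 0.09623.
D = 3.124 × (0.7050 − 0.09623) + 1.43 × 0.09623 = 1.902 + 0.1376 = 2.040 mg/L.

D ≈ 2.04 mg/L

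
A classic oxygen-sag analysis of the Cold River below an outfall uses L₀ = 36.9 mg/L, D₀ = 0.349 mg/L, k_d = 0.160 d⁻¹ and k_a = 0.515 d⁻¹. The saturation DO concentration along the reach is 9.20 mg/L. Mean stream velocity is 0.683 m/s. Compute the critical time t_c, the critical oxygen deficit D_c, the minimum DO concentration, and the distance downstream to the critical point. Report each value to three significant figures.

t_c = [1/(k_a−k_d)] ln[(k_a/k_d)(1 − D₀(k_a−k_d)/(k_d L₀))]
= [1/(0.515−0.160)] ln[(0.515/0.160)(1 − 0.349×0.3550/(0.160×36.9))]
= (1/0.3550) ln[3.219 × 0.9790] = 2.817 × ln(3.151) = 2.817 × 1.148 = 3.233 d.
L(t_c) = L₀ e^(−k_d t_c) = 36.9 × 0.5961 = 22.00 mg/L, and at the critical point k_a D_c = k_d L, so D_c = (0.160/0.515) × 22.00 = 6.834 mg/L.
Minimum DO = C_s − D_c = 9.20 − 6.834 = 2.366 mg/L.
x_c = v t_c = 0.683 m/s × 3.233 d × 86400 s/d = 190800 m ≈ 191 km.

t_c ≈ 3.23 d; D_c ≈ 6.83 mg/L; min DO ≈ 2.37 mg/L; x_c ≈ 191 km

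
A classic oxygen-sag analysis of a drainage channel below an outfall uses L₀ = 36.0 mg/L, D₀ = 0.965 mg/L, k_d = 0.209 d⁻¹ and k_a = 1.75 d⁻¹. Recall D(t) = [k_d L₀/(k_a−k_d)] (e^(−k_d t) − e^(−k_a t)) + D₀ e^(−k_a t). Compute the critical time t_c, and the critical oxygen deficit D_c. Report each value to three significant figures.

At the critical point dD/dt = 0, so k_d L₀ e^(−k_d t) = k_a D. Substituting D(t) from the Streeter–Phelps equation and solving for t gives
t_c = ln[(k_a/k_d)(1 − D₀(k_a−k_d)/(k_d L₀))] / (k_a−k_d).
Here k_a−k_d = 1.541 d⁻¹ and 1 − D₀(k_a−k_d)/(k_d L₀) = 1 − 0.965×1.541/(0.209×36.0) = 0.8024, so
t_c = ln(8.373 × 0.8024) / 1.541 = 1.905 / 1.541 = 1.236 d.
L(t_c) = L₀ e^(−k_d t_c) = 36.0 × 0.7723 = 27.80 mg/L, and at the critical point k_a D_c = k_d L, so D_c = (0.209/1.75) × 27.80 = 3.321 mg/L.

t_c ≈ 1.24 d; D_c ≈ 3.32 mg/L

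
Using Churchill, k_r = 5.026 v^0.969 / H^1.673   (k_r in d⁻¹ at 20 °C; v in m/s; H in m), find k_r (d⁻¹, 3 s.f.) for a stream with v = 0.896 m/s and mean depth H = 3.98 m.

k_r = 5.026 × 0.896^0.969 / 3.98^1.673 = 5.026 × 0.8991 / 10.08 = 0.4481 d⁻¹.

k_r ≈ 0.448 d⁻¹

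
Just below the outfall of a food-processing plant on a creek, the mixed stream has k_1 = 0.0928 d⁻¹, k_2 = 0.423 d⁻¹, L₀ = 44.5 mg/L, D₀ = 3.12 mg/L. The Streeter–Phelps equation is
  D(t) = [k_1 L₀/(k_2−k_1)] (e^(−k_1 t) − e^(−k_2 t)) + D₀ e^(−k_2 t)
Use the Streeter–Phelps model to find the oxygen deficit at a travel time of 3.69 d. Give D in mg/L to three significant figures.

k_1 L₀/(k_2−k_1) = 0.0928×44.5/(0.423−0.0928) = 4.130/0.3302 = 12.51 mg/L.
e^(−k_1 t) = e^(−0.0928×3.690) = 0.7100; e^(−k_2 t) = e^(−0.423×3.690) = 0.2100.
D = 12.51 × (0.7100 − 0.2100) + 3.12 × 0.2100 = 6.254 + 0.6551 = 6.909 mg/L.

D ≈ 6.91 mg/L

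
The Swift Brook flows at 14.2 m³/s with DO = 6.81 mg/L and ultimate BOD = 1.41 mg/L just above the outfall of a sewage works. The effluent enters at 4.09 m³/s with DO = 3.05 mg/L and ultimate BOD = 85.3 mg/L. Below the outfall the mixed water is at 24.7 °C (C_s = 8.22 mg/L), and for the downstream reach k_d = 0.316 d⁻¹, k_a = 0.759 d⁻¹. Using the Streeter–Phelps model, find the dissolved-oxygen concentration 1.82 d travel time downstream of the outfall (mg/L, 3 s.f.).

DO ≈ 3.17 mg/L

Mixed DO = (14.2×6.81 + 4.09×3.05)/(14.2+4.09) = 109.2/18.29 = 5.969 mg/L.
Mixed L₀ = (14.2×1.41 + 4.09×85.3)/(18.29) = 368.9/18.29 = 20.17 mg/L.
Initial deficit D₀ = C_s − DO₀ = 8.22 − 5.969 = 2.251 mg/L.
D(1.82) = [0.316×20.17/(0.759−0.316)](e^(−0.316×1.82) − e^(−0.759×1.82)) + 2.251 e^(−0.759×1.82)
= 14.39 × (0.5626 − 0.2512) + 2.251 × 0.2512 = 5.046 mg/L.
DO = 8.22 − 5.046 = 3.174 mg/L.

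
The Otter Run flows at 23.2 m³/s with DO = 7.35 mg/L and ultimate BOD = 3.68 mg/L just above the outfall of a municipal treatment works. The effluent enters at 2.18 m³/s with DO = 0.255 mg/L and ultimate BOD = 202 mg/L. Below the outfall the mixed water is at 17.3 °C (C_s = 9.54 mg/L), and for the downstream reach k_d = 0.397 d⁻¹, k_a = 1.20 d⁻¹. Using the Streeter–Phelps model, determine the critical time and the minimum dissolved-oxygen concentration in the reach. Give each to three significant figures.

Mixed DO = (23.2×7.35 + 2.18×0.255)/(23.2+2.18) = 171.1/25.38 = 6.741 mg/L.
Mixed L₀ = (23.2×3.68 + 2.18×202)/(25.38) = 525.7/25.38 = 20.71 mg/L.
Initial deficit D₀ = C_s − DO₀ = 9.54 − 6.741 = 2.799 mg/L.
t_c = (1/0.8030) ln[(1.20/0.397)(1 − 2.799×0.8030/(0.397×20.71))] = 1.245 × ln(2.196) = 0.9799 d.
D_c = (0.397/1.20) × 20.71 × e^(−0.397×0.9799) = 0.3308 × 20.71 × 0.6777 = 4.645 mg/L.
Minimum DO = 9.54 − 4.645 = 4.895 mg/L.

t_c ≈ 0.980 d; minimum DO ≈ 4.90 mg/L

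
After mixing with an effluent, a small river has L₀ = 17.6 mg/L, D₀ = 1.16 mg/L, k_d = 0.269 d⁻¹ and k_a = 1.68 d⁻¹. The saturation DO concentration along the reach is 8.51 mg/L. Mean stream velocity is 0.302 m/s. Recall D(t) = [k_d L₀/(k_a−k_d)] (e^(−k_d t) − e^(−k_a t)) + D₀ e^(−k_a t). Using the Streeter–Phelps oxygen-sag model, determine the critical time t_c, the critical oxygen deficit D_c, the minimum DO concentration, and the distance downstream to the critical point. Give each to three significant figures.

t_c ≈ 0.998 d; D_c ≈ 2.15 mg/L; min DO ≈ 6.36 mg/L; x_c ≈ 26.0 km

t_c = [1/(k_a−k_d)] ln[(k_a/k_d)(1 − D₀(k_a−k_d)/(k_d L₀))]
= [1/(1.68−0.269)] ln[(1.68/0.269)(1 − 1.16×1.411/(0.269×17.6))]
= (1/1.411) ln[6.245 × 0.6543] = 0.7087 × ln(4.086) = 0.7087 × 1.408 = 0.9976 d.
L(t_c) = L₀ e^(−k_d t_c) = 17.6 × 0.7646 = 13.46 mg/L, and at the critical point k_a D_c = k_d L, so D_c = (0.269/1.68) × 13.46 = 2.155 mg/L.
Minimum DO = C_s − D_c = 8.51 − 2.155 = 6.355 mg/L.
x_c = v t_c = 0.302 m/s × 0.9976 d × 86400 s/d = 26030 m ≈ 26.0 km.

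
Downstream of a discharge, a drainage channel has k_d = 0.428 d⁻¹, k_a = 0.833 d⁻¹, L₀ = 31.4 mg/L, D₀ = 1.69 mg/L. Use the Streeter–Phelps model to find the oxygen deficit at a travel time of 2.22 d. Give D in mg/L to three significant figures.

k_d L₀/(k_a−k_d) = 0.428×31.4/(0.833−0.428) = 13.44/0.4050 = 33.18 mg/L.
e^(−k_d t) = e^(−0.428×2.220) = 0.3867; e^(−k_a t) = e^(−0.833×2.220) = 0.1574.
D = 33.18 × (0.3867 − 0.1574) + 1.69 × 0.1574 = 7.610 + 0.2659 = 7.876 mg/L.

D ≈ 7.88 mg/L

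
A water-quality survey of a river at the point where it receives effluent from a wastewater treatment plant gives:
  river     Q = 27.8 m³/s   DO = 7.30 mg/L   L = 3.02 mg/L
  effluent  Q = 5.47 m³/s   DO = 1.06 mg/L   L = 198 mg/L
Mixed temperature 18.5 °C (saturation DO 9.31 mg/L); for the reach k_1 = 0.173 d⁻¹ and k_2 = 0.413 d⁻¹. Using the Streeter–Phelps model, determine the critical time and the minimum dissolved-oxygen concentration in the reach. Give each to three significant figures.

t_c ≈ 3.09 d; minimum DO ≈ 0.705 mg/L

Mixed DO = (27.8×7.30 + 5.47×1.06)/(27.8+5.47) = 208.7/33.27 = 6.274 mg/L.
Mixed L₀ = (27.8×3.02 + 5.47×198)/(33.27) = 1167/33.27 = 35.08 mg/L.
Initial deficit D₀ = C_s − DO₀ = 9.31 − 6.274 = 3.036 mg/L.
t_c = (1/0.2400) ln[(0.413/0.173)(1 − 3.036×0.2400/(0.173×35.08))] = 4.167 × ln(2.101) = 3.093 d.
D_c = (0.173/0.413) × 35.08 × e^(−0.173×3.093) = 0.4189 × 35.08 × 0.5856 = 8.605 mg/L.
Minimum DO = 9.31 − 8.605 = 0.7049 mg/L.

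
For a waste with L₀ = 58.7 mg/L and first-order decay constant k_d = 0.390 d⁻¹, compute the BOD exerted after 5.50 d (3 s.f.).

y_t = L₀(1 − e^(−k_d t)) = 58.7 × (1 − e^(−0.390×5.50))
= 58.7 × (1 − 0.1171) = 58.7 × 0.8829 = 51.83 mg/L.

y ≈ 51.8 mg/L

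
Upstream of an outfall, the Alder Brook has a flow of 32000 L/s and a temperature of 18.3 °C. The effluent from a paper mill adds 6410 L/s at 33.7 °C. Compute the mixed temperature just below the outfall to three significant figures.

20.9 °C

Flow-weighted mixing: C = (Q_r C_r + Q_w C_w)/(Q_r + Q_w)
= (32000×18.3 + 6410×33.7)/(32000 + 6410) = 801600/38410 = 20.87 °C.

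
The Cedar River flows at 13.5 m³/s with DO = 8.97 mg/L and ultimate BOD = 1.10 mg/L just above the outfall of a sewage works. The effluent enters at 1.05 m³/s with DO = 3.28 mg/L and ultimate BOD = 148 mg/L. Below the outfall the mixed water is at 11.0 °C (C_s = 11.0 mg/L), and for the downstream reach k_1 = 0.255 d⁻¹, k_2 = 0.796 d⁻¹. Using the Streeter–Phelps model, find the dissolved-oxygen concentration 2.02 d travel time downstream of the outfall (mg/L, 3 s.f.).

DO ≈ 8.32 mg/L

Mixed DO = (13.5×8.97 + 1.05×3.28)/(13.5+1.05) = 124.5/14.55 = 8.559 mg/L.
Mixed L₀ = (13.5×1.10 + 1.05×148)/(14.55) = 170.2/14.55 = 11.70 mg/L.
Initial deficit D₀ = C_s − DO₀ = 11.0 − 8.559 = 2.441 mg/L.
D(2.02) = [0.255×11.70/(0.796−0.255)](e^(−0.255×2.02) − e^(−0.796×2.02)) + 2.441 e^(−0.796×2.02)
= 5.515 × (0.5974 − 0.2003) + 2.441 × 0.2003 = 2.679 mg/L.
DO = 11.0 − 2.679 = 8.321 mg/L.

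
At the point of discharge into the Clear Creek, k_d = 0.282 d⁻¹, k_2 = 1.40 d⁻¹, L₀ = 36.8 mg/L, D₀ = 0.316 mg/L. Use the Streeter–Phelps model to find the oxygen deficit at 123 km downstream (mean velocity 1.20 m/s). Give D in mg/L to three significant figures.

Travel time t = x/v = 123 km / (1.20 m/s) = 123000 m / 1.20 m/s = 102500 s = 1.186 d.
k_d L₀/(k_2−k_d) = 0.282×36.8/(1.40−0.282) = 10.38/1.118 = 9.282 mg/L.
e^(−k_d t) = e^(−0.282×1.186) = 0.7157; e^(−k_2 t) = e^(−1.40×1.186) = 0.1900.
D = 9.282 × (0.7157 − 0.1900) + 0.316 × 0.1900 = 4.880 + 0.06003 = 4.940 mg/L.

D ≈ 4.94 mg/L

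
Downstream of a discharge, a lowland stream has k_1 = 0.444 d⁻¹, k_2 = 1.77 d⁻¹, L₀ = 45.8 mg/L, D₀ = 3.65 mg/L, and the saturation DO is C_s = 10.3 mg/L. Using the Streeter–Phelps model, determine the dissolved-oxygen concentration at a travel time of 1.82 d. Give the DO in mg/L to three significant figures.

k_1 L₀/(k_2−k_1) = 0.444×45.8/(1.77−0.444) = 20.34/1.326 = 15.34 mg/L.
e^(−k_1 t) = e^(−0.444×1.820) = 0.4457; e^(−k_2 t) = e^(−1.77×1.820) = 0.03990.
D = 15.34 × (0.4457 − 0.03990) + 3.65 × 0.03990 = 6.223 + 0.1456 = 6.369 mg/L.
DO = C_s − D = 10.3 − 6.369 = 3.931 mg/L.

DO ≈ 3.93 mg/L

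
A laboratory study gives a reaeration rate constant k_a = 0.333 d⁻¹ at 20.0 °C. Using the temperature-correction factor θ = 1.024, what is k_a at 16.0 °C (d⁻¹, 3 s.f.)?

k_a ≈ 0.303 d⁻¹

k_a(T₂) = k_a(T₁) · θ^(T₂−T₁) = 0.333 × 1.024^(16.0−20.0)
= 0.333 × 1.024^-4.00 = 0.333 × 0.9095 = 0.3029 d⁻¹.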